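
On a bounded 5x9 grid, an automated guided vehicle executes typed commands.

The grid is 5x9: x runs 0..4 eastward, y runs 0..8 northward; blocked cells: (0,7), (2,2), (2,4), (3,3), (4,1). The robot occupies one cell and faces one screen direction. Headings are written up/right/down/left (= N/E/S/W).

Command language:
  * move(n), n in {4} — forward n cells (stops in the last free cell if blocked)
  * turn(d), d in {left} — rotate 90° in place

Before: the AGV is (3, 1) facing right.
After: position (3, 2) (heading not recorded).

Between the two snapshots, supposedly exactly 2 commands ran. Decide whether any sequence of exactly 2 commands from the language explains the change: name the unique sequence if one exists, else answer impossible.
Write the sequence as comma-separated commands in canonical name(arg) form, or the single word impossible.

turn(left), move(4)

key: order matters: swapping turn(left) and move(4) lands elsewhere
initial: (3, 1) facing right
step 1 (turn(left)): (3, 1) facing up
step 2 (move(4)): (3, 2) facing up
all 4 alternatives checked — unique.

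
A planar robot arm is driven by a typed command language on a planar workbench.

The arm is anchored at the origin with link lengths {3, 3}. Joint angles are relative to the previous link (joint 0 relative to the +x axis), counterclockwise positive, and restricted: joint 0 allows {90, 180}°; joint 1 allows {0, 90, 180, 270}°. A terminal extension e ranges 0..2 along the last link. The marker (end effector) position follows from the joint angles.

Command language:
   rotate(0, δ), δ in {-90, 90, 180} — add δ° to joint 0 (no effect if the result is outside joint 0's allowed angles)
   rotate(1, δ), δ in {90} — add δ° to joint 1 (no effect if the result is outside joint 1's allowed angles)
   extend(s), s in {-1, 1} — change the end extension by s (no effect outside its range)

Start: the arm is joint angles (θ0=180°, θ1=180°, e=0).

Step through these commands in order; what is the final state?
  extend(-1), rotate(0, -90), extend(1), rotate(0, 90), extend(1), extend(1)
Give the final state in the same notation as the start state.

begin: joint angles (θ0=180°, θ1=180°, e=0)
[1] after extend(-1): joint angles (θ0=180°, θ1=180°, e=0)
[2] after rotate(0, -90): joint angles (θ0=90°, θ1=180°, e=0)
[3] after extend(1): joint angles (θ0=90°, θ1=180°, e=1)
[4] after rotate(0, 90): joint angles (θ0=180°, θ1=180°, e=1)
[5] after extend(1): joint angles (θ0=180°, θ1=180°, e=2)
[6] after extend(1): joint angles (θ0=180°, θ1=180°, e=2)

joint angles (θ0=180°, θ1=180°, e=2)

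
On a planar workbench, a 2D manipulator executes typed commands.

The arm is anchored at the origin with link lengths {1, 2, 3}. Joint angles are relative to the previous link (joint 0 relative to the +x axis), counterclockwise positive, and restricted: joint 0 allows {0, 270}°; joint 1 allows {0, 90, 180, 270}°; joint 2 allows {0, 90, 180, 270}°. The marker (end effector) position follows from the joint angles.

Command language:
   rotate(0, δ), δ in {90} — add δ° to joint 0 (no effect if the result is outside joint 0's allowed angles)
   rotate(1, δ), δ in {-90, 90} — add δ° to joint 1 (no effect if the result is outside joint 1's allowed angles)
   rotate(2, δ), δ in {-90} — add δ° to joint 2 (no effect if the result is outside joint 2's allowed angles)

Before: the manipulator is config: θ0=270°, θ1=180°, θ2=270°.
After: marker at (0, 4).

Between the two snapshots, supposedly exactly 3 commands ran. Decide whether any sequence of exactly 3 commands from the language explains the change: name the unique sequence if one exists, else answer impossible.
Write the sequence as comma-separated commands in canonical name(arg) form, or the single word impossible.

begin: config: θ0=270°, θ1=180°, θ2=270°
1. rotate(2, -90) → config: θ0=270°, θ1=180°, θ2=180°
2. rotate(2, -90) → config: θ0=270°, θ1=180°, θ2=90°
3. rotate(2, -90) → config: θ0=270°, θ1=180°, θ2=0°
no other 3-command option fits: unique.

rotate(2, -90), rotate(2, -90), rotate(2, -90)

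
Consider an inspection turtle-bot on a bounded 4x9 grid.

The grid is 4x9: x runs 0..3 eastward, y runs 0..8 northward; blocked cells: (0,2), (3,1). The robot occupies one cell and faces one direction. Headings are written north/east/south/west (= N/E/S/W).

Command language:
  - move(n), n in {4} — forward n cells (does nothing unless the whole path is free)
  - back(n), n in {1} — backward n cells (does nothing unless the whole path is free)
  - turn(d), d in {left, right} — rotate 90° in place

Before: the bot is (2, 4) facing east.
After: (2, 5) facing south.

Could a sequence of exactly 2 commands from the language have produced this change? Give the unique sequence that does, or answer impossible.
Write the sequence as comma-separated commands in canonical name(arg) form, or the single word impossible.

key: running back(1) before turn(right) would end elsewhere — order is forced
initial: (2, 4) facing east
t=1 turn(right) ⇒ (2, 4) facing south
t=2 back(1) ⇒ (2, 5) facing south
uniquely the one of 16 2-step routes that fits.

turn(right), back(1)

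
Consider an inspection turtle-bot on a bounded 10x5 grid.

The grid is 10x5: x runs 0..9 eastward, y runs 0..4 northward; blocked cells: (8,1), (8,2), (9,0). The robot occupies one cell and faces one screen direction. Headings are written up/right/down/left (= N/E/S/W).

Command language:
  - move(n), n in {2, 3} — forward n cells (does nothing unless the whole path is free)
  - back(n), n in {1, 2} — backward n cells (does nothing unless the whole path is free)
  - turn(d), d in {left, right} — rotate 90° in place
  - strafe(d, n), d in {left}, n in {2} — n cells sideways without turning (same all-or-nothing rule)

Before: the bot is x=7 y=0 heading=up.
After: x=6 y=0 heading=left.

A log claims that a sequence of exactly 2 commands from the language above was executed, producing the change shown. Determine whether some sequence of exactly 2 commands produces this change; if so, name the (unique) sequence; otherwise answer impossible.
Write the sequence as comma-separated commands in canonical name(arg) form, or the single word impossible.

impossible

checked all 2-command options: none fits.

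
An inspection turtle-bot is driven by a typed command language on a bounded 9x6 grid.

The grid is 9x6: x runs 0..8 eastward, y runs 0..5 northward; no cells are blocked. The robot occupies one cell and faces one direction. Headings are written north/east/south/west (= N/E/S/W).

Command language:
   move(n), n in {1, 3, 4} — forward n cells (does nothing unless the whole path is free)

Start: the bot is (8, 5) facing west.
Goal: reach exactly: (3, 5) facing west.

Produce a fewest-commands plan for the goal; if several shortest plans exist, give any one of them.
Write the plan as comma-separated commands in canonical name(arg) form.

from: (8, 5) facing west
[1] after move(1): (7, 5) facing west
[2] after move(4): (3, 5) facing west
minimal: 2 command(s), checked below 2.

move(1), move(4)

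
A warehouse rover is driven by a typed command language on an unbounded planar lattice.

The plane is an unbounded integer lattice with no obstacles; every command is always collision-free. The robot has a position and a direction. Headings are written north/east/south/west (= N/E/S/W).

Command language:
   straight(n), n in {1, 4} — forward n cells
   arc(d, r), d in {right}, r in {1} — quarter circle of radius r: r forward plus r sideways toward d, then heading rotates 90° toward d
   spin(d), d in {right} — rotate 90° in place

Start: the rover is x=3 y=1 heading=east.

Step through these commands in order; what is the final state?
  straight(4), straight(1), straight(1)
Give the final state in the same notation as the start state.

t0: x=3 y=1 heading=east
[1] after straight(4): x=7 y=1 heading=east
[2] after straight(1): x=8 y=1 heading=east
[3] after straight(1): x=9 y=1 heading=east

x=9 y=1 heading=east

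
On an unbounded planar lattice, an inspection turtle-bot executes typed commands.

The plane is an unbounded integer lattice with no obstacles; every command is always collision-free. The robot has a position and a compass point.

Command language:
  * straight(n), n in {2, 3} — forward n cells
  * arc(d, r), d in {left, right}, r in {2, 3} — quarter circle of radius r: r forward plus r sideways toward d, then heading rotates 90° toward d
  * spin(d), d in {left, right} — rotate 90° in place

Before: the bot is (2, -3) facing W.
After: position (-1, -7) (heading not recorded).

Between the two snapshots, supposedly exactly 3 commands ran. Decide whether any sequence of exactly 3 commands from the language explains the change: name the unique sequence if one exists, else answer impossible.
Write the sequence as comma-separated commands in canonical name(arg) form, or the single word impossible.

key: order matters: swapping straight(3) and arc(left, 2) lands elsewhere
from: (2, -3) facing W
[1] after straight(3): (-1, -3) facing W
[2] after arc(left, 2): (-3, -5) facing S
[3] after arc(left, 2): (-1, -7) facing E
uniquely the one of 512 3-step routes that fits.

straight(3), arc(left, 2), arc(left, 2)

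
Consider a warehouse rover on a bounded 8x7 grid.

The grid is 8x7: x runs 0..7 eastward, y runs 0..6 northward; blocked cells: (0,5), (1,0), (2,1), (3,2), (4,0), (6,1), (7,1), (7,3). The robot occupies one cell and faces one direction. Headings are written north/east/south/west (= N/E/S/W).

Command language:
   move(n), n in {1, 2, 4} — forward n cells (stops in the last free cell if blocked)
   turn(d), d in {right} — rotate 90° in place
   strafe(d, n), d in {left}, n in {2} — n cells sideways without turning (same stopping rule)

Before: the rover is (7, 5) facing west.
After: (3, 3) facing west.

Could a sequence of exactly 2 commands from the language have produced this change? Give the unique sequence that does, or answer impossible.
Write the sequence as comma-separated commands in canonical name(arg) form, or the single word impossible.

key: still facing W at the end — nothing in the sequence rotates
t0: (7, 5) facing west
step 1 (move(4)): (3, 5) facing west
step 2 (strafe(left, 2)): (3, 3) facing west
uniquely the one of 25 2-step routes that fits.

move(4), strafe(left, 2)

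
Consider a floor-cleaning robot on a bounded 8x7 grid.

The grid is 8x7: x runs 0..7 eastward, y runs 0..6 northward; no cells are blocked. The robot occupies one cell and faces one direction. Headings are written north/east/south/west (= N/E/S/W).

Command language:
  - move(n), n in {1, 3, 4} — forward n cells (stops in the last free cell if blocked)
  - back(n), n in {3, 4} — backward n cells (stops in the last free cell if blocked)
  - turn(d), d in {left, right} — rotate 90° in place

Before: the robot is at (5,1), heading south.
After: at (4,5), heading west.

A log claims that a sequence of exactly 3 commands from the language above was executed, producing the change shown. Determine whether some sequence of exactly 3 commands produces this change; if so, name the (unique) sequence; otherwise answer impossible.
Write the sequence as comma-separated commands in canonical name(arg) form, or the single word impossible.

key: running move(1) before back(4) would end elsewhere — order is forced
t0: at (5,1), heading south
[1] after back(4): at (5,5), heading south
[2] after turn(right): at (5,5), heading west
[3] after move(1): at (4,5), heading west
all 343 alternatives checked — unique.

back(4), turn(right), move(1)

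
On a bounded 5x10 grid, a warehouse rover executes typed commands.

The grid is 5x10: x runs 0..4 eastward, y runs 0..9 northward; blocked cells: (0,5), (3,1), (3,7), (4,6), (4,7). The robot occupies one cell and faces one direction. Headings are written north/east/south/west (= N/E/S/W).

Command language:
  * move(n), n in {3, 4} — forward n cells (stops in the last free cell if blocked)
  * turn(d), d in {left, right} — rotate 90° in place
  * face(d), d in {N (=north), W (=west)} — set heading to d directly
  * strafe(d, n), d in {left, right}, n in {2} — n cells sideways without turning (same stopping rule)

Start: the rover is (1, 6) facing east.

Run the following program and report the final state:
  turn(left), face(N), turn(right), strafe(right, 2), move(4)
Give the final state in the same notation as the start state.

start: (1, 6) facing east
step 1 (turn(left)): (1, 6) facing north
step 2 (face(N)): (1, 6) facing north
step 3 (turn(right)): (1, 6) facing east
step 4 (strafe(right, 2)): (1, 4) facing east
step 5 (move(4)): (4, 4) facing east

(4, 4) facing east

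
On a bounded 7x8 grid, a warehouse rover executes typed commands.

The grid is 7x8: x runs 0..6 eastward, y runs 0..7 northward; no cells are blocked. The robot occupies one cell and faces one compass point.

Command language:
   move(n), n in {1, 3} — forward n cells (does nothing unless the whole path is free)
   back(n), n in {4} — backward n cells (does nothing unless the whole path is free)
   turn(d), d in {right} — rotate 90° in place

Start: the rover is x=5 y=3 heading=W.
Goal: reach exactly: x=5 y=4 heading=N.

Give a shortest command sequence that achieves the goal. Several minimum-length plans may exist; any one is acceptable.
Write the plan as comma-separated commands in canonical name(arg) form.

turn(right), move(1)

begin: x=5 y=3 heading=W
[1] after turn(right): x=5 y=3 heading=N
[2] after move(1): x=5 y=4 heading=N
no 1-step plan works, so 2 is optimal.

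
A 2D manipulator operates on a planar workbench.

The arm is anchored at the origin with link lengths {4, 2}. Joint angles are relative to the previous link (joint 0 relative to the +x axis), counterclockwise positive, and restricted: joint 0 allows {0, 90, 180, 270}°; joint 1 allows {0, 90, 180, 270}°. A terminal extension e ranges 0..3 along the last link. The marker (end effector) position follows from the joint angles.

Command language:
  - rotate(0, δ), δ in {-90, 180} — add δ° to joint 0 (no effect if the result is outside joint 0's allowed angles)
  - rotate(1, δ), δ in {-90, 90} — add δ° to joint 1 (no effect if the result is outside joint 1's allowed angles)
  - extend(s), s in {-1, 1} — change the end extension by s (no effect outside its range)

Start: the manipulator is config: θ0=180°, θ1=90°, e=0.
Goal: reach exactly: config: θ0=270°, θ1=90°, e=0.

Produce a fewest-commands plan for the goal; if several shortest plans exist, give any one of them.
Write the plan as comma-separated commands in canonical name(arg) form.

rotate(0, -90), rotate(0, 180)

from: config: θ0=180°, θ1=90°, e=0
1. rotate(0, -90) → config: θ0=90°, θ1=90°, e=0
2. rotate(0, 180) → config: θ0=270°, θ1=90°, e=0
nothing shorter than 2 reaches the goal.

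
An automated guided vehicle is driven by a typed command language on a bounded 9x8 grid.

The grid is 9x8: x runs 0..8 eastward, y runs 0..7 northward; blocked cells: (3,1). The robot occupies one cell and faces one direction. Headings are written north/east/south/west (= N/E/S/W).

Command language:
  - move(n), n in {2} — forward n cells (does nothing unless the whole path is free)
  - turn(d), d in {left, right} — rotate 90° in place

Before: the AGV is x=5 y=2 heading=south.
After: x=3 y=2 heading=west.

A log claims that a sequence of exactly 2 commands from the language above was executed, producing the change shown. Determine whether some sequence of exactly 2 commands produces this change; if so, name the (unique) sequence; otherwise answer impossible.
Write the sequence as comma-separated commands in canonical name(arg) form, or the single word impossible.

key: position moved to (3,2) AND the heading swung to W — translation plus rotation needed
start: x=5 y=2 heading=south
t=1 turn(right) ⇒ x=5 y=2 heading=west
t=2 move(2) ⇒ x=3 y=2 heading=west
no other 2-command option fits: unique.

turn(right), move(2)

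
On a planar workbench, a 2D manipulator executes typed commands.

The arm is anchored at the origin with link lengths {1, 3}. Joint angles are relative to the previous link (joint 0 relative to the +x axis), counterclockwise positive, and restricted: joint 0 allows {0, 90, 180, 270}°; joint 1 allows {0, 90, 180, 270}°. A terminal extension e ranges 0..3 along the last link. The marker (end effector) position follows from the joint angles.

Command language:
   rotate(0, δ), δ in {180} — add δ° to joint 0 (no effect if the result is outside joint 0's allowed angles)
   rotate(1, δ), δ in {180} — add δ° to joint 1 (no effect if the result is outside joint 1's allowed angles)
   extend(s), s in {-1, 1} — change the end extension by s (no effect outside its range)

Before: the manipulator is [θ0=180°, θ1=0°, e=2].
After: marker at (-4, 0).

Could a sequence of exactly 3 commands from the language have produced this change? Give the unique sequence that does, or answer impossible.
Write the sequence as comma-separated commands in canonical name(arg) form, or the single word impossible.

t0: [θ0=180°, θ1=0°, e=2]
step 1 (extend(-1)): [θ0=180°, θ1=0°, e=1]
step 2 (extend(-1)): [θ0=180°, θ1=0°, e=0]
step 3 (extend(-1)): [θ0=180°, θ1=0°, e=0]
no other 3-command option fits: unique.

extend(-1), extend(-1), extend(-1)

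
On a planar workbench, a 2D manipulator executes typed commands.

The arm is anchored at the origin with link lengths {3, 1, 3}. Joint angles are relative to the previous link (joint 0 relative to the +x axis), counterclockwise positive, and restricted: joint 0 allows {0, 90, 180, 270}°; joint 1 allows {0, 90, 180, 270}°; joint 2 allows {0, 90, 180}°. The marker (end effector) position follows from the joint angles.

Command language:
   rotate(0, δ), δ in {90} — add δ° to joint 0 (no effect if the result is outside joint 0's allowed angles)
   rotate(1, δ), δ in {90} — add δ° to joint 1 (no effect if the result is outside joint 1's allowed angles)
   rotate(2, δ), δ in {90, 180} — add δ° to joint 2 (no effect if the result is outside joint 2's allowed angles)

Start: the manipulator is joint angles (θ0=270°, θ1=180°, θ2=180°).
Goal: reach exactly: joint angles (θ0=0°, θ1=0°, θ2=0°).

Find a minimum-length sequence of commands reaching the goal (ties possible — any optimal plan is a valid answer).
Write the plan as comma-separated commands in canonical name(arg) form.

rotate(0, 90), rotate(2, 180), rotate(1, 90), rotate(1, 90)

start: joint angles (θ0=270°, θ1=180°, θ2=180°)
[1] after rotate(0, 90): joint angles (θ0=0°, θ1=180°, θ2=180°)
[2] after rotate(2, 180): joint angles (θ0=0°, θ1=180°, θ2=0°)
[3] after rotate(1, 90): joint angles (θ0=0°, θ1=270°, θ2=0°)
[4] after rotate(1, 90): joint angles (θ0=0°, θ1=0°, θ2=0°)
no 3-step plan works, so 4 is optimal.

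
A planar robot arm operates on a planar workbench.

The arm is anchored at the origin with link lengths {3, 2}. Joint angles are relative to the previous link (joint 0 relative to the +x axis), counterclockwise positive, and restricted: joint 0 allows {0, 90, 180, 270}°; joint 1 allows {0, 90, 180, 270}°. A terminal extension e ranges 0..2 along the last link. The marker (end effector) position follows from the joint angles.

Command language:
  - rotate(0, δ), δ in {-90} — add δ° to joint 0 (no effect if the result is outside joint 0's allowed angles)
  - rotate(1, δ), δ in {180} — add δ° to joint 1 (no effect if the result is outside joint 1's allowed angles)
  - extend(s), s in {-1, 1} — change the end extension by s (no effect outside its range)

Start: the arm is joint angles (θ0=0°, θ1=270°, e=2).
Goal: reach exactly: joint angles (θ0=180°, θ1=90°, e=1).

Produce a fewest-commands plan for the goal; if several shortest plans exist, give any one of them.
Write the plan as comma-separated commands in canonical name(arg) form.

begin: joint angles (θ0=0°, θ1=270°, e=2)
[1] after rotate(1, 180): joint angles (θ0=0°, θ1=90°, e=2)
[2] after rotate(0, -90): joint angles (θ0=270°, θ1=90°, e=2)
[3] after rotate(0, -90): joint angles (θ0=180°, θ1=90°, e=2)
[4] after extend(-1): joint angles (θ0=180°, θ1=90°, e=1)
minimal: 4 command(s), checked below 4.

rotate(1, 180), rotate(0, -90), rotate(0, -90), extend(-1)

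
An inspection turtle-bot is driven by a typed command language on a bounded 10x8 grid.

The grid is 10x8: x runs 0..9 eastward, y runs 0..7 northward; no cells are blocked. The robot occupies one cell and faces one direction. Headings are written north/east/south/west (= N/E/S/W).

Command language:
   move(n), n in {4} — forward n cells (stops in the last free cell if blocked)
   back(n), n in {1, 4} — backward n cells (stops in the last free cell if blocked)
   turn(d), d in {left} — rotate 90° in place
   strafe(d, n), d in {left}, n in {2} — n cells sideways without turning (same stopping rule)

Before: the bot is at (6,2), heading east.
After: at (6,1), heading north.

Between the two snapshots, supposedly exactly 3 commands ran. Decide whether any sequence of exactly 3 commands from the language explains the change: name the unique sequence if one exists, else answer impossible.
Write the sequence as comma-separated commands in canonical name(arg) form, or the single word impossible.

impossible

every 3-command combo misses the target.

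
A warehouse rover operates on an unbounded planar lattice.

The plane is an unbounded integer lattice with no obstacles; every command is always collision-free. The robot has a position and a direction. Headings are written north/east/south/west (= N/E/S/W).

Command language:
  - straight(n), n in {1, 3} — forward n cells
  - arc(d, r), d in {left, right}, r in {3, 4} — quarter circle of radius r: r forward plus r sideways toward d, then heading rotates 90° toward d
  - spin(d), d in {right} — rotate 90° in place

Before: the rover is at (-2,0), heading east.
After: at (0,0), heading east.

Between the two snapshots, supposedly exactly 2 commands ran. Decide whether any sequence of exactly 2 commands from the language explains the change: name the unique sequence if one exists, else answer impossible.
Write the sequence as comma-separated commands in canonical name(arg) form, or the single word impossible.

key: still facing E at the end — nothing in the sequence rotates
t0: at (-2,0), heading east
step 1 (straight(1)): at (-1,0), heading east
step 2 (straight(1)): at (0,0), heading east
all 49 alternatives checked — unique.

straight(1), straight(1)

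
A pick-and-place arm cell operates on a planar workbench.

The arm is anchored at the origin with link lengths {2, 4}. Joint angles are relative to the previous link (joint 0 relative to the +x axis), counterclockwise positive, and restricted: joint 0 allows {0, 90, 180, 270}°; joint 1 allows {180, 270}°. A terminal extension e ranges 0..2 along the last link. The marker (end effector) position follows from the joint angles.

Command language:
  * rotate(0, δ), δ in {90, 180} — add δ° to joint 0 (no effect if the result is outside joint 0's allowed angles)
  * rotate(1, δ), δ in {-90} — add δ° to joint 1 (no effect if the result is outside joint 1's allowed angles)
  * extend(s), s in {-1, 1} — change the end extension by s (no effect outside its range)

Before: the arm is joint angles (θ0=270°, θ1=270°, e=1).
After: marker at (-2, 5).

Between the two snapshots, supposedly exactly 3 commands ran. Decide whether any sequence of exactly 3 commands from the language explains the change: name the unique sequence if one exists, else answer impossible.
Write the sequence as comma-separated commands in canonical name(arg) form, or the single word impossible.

rotate(0, 90), rotate(0, 90), rotate(0, 90)

from: joint angles (θ0=270°, θ1=270°, e=1)
step 1 (rotate(0, 90)): joint angles (θ0=0°, θ1=270°, e=1)
step 2 (rotate(0, 90)): joint angles (θ0=90°, θ1=270°, e=1)
step 3 (rotate(0, 90)): joint angles (θ0=180°, θ1=270°, e=1)
no other 3-command option fits: unique.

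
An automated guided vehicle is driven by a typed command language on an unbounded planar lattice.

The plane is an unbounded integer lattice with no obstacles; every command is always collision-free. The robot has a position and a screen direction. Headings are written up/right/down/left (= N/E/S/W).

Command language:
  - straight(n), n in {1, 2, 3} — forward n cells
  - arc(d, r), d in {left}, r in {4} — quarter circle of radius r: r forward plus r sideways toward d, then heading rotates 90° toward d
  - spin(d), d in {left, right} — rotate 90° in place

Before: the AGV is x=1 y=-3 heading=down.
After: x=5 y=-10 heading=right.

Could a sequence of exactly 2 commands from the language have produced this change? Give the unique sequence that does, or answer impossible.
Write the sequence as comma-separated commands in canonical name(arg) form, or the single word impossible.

straight(3), arc(left, 4)

key: cell and facing (now E) both changed — the 2 commands mix motion and turning
t0: x=1 y=-3 heading=down
[1] after straight(3): x=1 y=-6 heading=down
[2] after arc(left, 4): x=5 y=-10 heading=right
no other 2-command option fits: unique.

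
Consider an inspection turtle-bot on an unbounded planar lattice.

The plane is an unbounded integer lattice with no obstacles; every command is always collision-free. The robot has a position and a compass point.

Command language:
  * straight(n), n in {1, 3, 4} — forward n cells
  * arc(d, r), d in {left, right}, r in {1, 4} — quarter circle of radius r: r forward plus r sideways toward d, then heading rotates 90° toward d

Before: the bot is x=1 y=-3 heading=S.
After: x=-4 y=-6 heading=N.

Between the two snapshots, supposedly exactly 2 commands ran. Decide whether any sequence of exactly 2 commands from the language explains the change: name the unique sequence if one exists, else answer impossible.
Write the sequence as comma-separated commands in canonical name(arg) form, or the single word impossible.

key: order matters: swapping arc(right, 4) and arc(right, 1) lands elsewhere
begin: x=1 y=-3 heading=S
1. arc(right, 4) → x=-3 y=-7 heading=W
2. arc(right, 1) → x=-4 y=-6 heading=N
no rival 2-sequence matches.

arc(right, 4), arc(right, 1)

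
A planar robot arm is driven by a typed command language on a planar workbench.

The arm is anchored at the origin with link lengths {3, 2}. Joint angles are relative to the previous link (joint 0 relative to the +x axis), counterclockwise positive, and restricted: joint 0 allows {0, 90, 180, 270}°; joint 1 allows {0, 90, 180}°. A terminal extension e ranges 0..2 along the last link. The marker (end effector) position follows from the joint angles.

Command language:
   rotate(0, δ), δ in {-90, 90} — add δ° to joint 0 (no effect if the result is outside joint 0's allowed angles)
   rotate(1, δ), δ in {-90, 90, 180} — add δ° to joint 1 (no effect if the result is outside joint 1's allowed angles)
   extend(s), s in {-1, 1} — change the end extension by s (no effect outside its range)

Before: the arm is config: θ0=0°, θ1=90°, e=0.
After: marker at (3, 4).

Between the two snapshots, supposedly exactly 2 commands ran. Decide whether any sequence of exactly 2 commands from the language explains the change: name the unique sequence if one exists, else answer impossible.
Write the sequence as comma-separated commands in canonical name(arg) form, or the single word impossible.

from: config: θ0=0°, θ1=90°, e=0
t=1 extend(1) ⇒ config: θ0=0°, θ1=90°, e=1
t=2 extend(1) ⇒ config: θ0=0°, θ1=90°, e=2
all 49 alternatives checked — unique.

extend(1), extend(1)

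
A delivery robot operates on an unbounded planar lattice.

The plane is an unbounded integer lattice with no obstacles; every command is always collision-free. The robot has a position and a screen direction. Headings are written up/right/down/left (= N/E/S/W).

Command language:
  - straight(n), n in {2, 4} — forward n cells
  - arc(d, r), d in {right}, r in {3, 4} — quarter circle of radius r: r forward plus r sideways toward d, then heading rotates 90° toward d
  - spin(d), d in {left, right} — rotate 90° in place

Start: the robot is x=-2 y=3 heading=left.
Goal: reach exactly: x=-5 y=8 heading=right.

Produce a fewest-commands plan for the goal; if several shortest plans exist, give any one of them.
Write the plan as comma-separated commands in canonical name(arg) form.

arc(right, 3), straight(2), spin(right)

t0: x=-2 y=3 heading=left
t=1 arc(right, 3) ⇒ x=-5 y=6 heading=up
t=2 straight(2) ⇒ x=-5 y=8 heading=up
t=3 spin(right) ⇒ x=-5 y=8 heading=right
nothing shorter than 3 reaches the goal.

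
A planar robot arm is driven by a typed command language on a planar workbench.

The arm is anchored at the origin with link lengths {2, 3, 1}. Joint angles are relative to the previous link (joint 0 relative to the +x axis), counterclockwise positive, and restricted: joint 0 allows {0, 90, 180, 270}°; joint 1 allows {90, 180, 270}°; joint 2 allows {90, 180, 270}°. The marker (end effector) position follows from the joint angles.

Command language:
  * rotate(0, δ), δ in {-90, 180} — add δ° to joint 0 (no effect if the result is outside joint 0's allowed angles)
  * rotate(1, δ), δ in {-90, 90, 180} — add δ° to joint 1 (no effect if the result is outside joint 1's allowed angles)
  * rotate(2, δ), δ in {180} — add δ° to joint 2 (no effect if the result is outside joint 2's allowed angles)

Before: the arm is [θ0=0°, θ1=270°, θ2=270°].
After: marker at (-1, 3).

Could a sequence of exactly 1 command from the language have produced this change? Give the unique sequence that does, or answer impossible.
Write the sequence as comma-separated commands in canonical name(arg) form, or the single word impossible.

rotate(0, 180)

t0: [θ0=0°, θ1=270°, θ2=270°]
step 1 (rotate(0, 180)): [θ0=180°, θ1=270°, θ2=270°]
all 6 alternatives checked — unique.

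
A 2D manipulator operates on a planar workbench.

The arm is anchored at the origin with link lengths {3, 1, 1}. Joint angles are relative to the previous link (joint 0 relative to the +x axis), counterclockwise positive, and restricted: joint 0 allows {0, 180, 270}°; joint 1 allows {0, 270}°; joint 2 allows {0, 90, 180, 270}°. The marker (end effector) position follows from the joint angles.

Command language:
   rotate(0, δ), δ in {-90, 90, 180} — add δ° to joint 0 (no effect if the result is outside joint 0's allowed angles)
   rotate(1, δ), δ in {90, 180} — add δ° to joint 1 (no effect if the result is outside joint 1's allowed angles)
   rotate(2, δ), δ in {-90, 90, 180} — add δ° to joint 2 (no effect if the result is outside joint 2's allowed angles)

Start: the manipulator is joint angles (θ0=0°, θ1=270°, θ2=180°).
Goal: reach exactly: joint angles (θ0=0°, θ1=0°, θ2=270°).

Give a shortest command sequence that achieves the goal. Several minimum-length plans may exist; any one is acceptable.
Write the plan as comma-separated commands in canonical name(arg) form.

rotate(1, 90), rotate(2, 90)

start: joint angles (θ0=0°, θ1=270°, θ2=180°)
t=1 rotate(1, 90) ⇒ joint angles (θ0=0°, θ1=0°, θ2=180°)
t=2 rotate(2, 90) ⇒ joint angles (θ0=0°, θ1=0°, θ2=270°)
minimal: 2 command(s), checked below 2.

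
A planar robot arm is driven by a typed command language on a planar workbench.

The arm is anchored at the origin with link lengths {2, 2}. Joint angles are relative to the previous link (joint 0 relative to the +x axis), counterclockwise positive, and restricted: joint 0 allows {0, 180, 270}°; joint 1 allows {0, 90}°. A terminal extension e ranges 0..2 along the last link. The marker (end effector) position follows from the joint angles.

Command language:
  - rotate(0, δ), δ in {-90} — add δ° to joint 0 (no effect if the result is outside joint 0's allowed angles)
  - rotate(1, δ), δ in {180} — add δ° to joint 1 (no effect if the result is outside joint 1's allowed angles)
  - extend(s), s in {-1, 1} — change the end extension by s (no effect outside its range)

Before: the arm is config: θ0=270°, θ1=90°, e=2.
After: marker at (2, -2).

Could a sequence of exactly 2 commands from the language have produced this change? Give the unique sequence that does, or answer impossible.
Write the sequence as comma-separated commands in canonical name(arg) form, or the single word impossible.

extend(-1), extend(-1)

t0: config: θ0=270°, θ1=90°, e=2
t=1 extend(-1) ⇒ config: θ0=270°, θ1=90°, e=1
t=2 extend(-1) ⇒ config: θ0=270°, θ1=90°, e=0
all 16 alternatives checked — unique.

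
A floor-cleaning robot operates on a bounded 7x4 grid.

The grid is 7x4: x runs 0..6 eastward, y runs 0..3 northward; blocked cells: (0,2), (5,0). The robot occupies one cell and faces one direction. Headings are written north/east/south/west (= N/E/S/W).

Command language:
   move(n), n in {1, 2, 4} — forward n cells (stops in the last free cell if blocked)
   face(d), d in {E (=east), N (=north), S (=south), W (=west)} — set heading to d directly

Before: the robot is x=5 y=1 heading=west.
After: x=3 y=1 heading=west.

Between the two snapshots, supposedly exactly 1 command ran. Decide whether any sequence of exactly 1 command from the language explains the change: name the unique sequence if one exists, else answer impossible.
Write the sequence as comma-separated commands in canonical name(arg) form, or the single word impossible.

key: heading stays W — the single command does not turn
t0: x=5 y=1 heading=west
[1] after move(2): x=3 y=1 heading=west
uniquely the one of 7 1-step routes that fits.

move(2)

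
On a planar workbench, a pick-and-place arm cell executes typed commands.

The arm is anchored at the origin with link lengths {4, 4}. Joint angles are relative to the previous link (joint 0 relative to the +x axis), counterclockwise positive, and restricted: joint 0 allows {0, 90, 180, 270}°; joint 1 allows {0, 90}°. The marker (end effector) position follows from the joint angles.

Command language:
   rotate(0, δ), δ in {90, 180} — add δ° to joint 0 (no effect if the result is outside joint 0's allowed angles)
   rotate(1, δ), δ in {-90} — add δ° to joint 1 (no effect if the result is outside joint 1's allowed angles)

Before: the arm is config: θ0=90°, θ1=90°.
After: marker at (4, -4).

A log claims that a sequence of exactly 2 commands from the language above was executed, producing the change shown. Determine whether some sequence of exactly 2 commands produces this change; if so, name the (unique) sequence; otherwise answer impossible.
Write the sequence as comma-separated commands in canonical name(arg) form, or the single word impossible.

begin: config: θ0=90°, θ1=90°
step 1 (rotate(0, 90)): config: θ0=180°, θ1=90°
step 2 (rotate(0, 90)): config: θ0=270°, θ1=90°
all 9 alternatives checked — unique.

rotate(0, 90), rotate(0, 90)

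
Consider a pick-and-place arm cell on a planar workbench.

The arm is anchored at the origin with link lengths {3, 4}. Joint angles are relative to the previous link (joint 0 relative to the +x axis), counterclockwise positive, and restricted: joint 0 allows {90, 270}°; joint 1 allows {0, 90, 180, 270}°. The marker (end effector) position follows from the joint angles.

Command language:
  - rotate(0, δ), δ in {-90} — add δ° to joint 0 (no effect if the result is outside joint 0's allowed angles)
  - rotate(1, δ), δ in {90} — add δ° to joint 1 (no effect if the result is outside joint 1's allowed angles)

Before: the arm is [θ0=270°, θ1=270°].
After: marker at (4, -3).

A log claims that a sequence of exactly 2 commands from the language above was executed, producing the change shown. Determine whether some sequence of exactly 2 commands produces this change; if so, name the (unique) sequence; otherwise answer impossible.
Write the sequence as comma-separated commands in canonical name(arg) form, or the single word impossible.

rotate(1, 90), rotate(1, 90)

initial: [θ0=270°, θ1=270°]
[1] after rotate(1, 90): [θ0=270°, θ1=0°]
[2] after rotate(1, 90): [θ0=270°, θ1=90°]
all 4 alternatives checked — unique.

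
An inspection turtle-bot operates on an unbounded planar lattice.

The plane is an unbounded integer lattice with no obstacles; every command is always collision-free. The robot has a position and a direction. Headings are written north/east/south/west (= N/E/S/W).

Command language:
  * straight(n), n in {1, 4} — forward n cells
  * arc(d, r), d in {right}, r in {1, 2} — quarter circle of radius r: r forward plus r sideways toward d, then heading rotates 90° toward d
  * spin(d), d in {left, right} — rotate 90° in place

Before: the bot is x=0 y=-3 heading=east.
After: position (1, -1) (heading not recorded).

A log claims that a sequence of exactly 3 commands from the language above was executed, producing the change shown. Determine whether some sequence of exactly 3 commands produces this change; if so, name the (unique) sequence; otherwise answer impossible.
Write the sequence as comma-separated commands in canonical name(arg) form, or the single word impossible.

spin(left), straight(1), arc(right, 1)

key: running arc(right, 1) before spin(left) would end elsewhere — order is forced
t0: x=0 y=-3 heading=east
t=1 spin(left) ⇒ x=0 y=-3 heading=north
t=2 straight(1) ⇒ x=0 y=-2 heading=north
t=3 arc(right, 1) ⇒ x=1 y=-1 heading=east
no other 3-command option fits: unique.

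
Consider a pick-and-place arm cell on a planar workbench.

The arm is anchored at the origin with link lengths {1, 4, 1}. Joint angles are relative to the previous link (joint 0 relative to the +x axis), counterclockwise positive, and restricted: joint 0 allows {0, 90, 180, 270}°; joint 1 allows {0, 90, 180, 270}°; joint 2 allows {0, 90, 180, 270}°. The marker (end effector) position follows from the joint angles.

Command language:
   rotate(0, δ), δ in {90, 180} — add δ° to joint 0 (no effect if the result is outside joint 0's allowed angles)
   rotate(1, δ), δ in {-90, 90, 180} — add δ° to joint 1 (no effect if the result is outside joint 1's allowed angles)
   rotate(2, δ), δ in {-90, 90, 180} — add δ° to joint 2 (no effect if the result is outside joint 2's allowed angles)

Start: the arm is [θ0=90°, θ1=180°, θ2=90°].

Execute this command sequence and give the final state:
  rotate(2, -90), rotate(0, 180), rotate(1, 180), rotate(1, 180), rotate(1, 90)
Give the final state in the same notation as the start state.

from: [θ0=90°, θ1=180°, θ2=90°]
t=1 rotate(2, -90) ⇒ [θ0=90°, θ1=180°, θ2=0°]
t=2 rotate(0, 180) ⇒ [θ0=270°, θ1=180°, θ2=0°]
t=3 rotate(1, 180) ⇒ [θ0=270°, θ1=0°, θ2=0°]
t=4 rotate(1, 180) ⇒ [θ0=270°, θ1=180°, θ2=0°]
t=5 rotate(1, 90) ⇒ [θ0=270°, θ1=270°, θ2=0°]

[θ0=270°, θ1=270°, θ2=0°]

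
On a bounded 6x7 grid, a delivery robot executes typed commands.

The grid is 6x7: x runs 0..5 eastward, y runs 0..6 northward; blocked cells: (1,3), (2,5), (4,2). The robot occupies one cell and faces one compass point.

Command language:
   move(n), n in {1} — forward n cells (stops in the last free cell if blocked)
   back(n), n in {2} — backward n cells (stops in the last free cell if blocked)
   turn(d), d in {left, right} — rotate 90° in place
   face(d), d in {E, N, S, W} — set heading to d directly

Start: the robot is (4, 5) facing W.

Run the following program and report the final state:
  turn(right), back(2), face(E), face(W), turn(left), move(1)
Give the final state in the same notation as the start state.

from: (4, 5) facing W
step 1 (turn(right)): (4, 5) facing N
step 2 (back(2)): (4, 3) facing N
step 3 (face(E)): (4, 3) facing E
step 4 (face(W)): (4, 3) facing W
step 5 (turn(left)): (4, 3) facing S
step 6 (move(1)): (4, 3) facing S

(4, 3) facing S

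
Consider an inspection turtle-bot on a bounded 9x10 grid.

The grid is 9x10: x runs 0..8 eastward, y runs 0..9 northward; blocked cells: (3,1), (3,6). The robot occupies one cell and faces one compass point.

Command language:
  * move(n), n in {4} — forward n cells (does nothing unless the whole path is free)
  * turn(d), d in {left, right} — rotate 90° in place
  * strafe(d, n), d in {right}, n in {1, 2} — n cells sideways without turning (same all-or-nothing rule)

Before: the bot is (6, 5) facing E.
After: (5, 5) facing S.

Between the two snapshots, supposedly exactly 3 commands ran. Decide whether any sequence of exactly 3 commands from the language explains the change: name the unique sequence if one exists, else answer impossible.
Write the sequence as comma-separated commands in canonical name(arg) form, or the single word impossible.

key: cell and facing (now S) both changed — the 3 commands mix motion and turning
start: (6, 5) facing E
[1] after move(4): (6, 5) facing E
[2] after turn(right): (6, 5) facing S
[3] after strafe(right, 1): (5, 5) facing S
no rival 3-sequence matches.

move(4), turn(right), strafe(right, 1)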